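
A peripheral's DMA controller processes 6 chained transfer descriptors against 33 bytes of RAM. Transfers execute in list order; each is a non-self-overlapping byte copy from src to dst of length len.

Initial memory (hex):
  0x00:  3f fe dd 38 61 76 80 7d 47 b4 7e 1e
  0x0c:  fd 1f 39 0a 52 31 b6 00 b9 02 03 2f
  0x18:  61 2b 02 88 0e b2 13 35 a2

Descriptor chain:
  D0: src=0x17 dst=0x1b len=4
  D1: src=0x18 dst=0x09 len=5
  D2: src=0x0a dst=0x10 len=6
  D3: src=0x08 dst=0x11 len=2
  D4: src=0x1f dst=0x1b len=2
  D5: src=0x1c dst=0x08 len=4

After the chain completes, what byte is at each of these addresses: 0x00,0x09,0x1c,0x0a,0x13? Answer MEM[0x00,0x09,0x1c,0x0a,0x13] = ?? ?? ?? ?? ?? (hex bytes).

D0: mem[0x1b..0x1e] <- [2f 61 2b 02]
D1: mem[0x09..0x0d] <- [61 2b 02 2f 61]
D2: mem[0x10..0x15] <- [2b 02 2f 61 39 0a]
D3: mem[0x11..0x12] <- [47 61]
D4: mem[0x1b..0x1c] <- [35 a2]
D5: mem[0x08..0x0b] <- [a2 2b 02 35]
query mem[0x00]=0x3f, mem[0x09]=0x2b, mem[0x1c]=0xa2, mem[0x0a]=0x02, mem[0x13]=0x61

MEM[0x00,0x09,0x1c,0x0a,0x13] = 3f 2b a2 02 61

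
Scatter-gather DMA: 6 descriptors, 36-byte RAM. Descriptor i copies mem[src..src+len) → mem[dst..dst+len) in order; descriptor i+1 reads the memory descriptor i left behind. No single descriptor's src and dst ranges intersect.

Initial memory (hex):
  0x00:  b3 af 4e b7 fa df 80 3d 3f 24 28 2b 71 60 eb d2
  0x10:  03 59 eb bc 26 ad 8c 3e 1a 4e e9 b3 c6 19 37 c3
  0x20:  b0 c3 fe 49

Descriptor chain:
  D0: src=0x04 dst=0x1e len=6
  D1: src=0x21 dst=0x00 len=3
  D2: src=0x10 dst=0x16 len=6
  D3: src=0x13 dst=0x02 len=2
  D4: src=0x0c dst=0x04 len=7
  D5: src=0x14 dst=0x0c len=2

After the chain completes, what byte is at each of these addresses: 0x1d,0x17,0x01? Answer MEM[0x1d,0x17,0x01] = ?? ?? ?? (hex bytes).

  after D0: wrote 6B at 0x1e = fadf803d3f24
  after D1: wrote 3B at 0x00 = 3d3f24
  after D2: wrote 6B at 0x16 = 0359ebbc26ad
  after D3: wrote 2B at 0x02 = bc26
  after D4: wrote 7B at 0x04 = 7160ebd20359eb
  after D5: wrote 2B at 0x0c = 26ad
query mem[0x1d]=0x19, mem[0x17]=0x59, mem[0x01]=0x3f

MEM[0x1d,0x17,0x01] = 19 59 3f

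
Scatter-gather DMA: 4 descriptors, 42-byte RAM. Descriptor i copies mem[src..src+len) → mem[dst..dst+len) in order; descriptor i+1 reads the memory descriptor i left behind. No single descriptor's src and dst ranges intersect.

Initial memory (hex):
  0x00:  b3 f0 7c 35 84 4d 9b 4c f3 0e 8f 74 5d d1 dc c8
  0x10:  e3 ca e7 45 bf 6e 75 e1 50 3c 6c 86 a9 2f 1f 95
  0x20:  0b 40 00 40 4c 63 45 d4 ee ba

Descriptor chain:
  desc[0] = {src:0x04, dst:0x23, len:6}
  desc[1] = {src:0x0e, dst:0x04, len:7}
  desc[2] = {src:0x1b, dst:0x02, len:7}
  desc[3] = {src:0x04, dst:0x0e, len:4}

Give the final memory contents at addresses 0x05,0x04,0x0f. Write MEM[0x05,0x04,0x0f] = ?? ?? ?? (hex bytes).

MEM[0x05,0x04,0x0f] = 1f 2f 1f

D0: mem[0x23..0x28] <- [84 4d 9b 4c f3 0e]
D1: mem[0x04..0x0a] <- [dc c8 e3 ca e7 45 bf]
D2: mem[0x02..0x08] <- [86 a9 2f 1f 95 0b 40]
D3: mem[0x0e..0x11] <- [2f 1f 95 0b]
query mem[0x05]=0x1f, mem[0x04]=0x2f, mem[0x0f]=0x1f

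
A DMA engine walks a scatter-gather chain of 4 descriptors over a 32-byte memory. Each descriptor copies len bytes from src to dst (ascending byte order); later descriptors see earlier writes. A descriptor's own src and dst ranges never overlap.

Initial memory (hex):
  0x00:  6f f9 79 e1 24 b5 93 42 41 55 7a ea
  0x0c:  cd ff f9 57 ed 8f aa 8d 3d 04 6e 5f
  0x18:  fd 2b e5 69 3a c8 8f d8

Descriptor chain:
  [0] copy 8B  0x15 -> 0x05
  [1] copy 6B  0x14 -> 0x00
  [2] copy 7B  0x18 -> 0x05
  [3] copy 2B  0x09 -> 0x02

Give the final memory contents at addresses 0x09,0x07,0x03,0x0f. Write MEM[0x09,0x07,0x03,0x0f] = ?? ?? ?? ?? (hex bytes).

MEM[0x09,0x07,0x03,0x0f] = 3a e5 c8 57

  after D0: wrote 8B at 0x05 = 046e5ffd2be5693a
  after D1: wrote 6B at 0x00 = 3d046e5ffd2b
  after D2: wrote 7B at 0x05 = fd2be5693ac88f
  after D3: wrote 2B at 0x02 = 3ac8
query mem[0x09]=0x3a, mem[0x07]=0xe5, mem[0x03]=0xc8, mem[0x0f]=0x57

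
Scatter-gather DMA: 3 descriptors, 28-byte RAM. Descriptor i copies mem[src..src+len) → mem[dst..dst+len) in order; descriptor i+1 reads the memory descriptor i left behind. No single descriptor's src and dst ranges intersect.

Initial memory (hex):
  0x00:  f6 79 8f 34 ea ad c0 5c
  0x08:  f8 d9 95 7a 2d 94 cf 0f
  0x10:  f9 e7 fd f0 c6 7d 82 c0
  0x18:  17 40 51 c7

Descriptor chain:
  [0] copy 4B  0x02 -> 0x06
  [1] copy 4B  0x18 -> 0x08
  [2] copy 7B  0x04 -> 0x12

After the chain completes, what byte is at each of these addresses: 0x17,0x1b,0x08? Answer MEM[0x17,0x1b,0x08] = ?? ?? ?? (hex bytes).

D0: mem[0x06..0x09] <- [8f 34 ea ad]
D1: mem[0x08..0x0b] <- [17 40 51 c7]
D2: mem[0x12..0x18] <- [ea ad 8f 34 17 40 51]
query mem[0x17]=0x40, mem[0x1b]=0xc7, mem[0x08]=0x17

MEM[0x17,0x1b,0x08] = 40 c7 17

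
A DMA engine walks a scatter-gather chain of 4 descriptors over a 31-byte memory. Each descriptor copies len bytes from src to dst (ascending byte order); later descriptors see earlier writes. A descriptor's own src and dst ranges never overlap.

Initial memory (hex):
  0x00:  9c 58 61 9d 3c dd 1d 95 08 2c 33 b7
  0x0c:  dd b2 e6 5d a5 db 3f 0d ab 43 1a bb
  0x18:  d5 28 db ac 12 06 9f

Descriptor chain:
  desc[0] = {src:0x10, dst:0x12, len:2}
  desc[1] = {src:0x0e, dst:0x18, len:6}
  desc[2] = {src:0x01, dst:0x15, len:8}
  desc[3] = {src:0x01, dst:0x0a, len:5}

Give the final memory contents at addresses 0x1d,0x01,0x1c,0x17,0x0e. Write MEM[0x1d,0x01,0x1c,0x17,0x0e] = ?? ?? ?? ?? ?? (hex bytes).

  after D0: wrote 2B at 0x12 = a5db
  after D1: wrote 6B at 0x18 = e65da5dba5db
  after D2: wrote 8B at 0x15 = 58619d3cdd1d9508
  after D3: wrote 5B at 0x0a = 58619d3cdd
query mem[0x1d]=0xdb, mem[0x01]=0x58, mem[0x1c]=0x08, mem[0x17]=0x9d, mem[0x0e]=0xdd

MEM[0x1d,0x01,0x1c,0x17,0x0e] = db 58 08 9d dd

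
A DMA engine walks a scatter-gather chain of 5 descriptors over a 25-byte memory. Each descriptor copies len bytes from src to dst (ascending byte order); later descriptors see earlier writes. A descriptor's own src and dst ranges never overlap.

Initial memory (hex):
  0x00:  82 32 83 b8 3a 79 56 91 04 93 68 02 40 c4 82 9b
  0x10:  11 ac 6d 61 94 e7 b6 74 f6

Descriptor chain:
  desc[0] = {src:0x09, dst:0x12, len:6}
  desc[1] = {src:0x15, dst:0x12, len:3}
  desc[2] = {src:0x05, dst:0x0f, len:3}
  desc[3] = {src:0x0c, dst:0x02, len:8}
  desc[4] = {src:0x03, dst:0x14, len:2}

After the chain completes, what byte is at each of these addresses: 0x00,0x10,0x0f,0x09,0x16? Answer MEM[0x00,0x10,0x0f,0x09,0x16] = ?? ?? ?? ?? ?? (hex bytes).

[0] 0x09->0x12 len=6 : 93 68 02 40 c4 82
[1] 0x15->0x12 len=3 : 40 c4 82
[2] 0x05->0x0f len=3 : 79 56 91
[3] 0x0c->0x02 len=8 : 40 c4 82 79 56 91 40 c4
[4] 0x03->0x14 len=2 : c4 82
query mem[0x00]=0x82, mem[0x10]=0x56, mem[0x0f]=0x79, mem[0x09]=0xc4, mem[0x16]=0xc4

MEM[0x00,0x10,0x0f,0x09,0x16] = 82 56 79 c4 c4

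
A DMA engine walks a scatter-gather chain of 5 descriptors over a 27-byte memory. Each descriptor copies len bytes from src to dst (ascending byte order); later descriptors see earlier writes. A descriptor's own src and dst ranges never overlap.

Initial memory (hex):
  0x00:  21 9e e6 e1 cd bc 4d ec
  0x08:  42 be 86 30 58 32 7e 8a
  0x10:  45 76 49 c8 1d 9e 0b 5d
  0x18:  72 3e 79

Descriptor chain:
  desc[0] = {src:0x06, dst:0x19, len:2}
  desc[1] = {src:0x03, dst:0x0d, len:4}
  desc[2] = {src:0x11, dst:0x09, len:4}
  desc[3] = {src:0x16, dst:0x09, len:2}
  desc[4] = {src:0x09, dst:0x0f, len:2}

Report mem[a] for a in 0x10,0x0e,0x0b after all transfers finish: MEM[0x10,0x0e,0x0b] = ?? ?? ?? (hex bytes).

MEM[0x10,0x0e,0x0b] = 5d cd c8

D0: mem[0x19..0x1a] <- [4d ec]
D1: mem[0x0d..0x10] <- [e1 cd bc 4d]
D2: mem[0x09..0x0c] <- [76 49 c8 1d]
D3: mem[0x09..0x0a] <- [0b 5d]
D4: mem[0x0f..0x10] <- [0b 5d]
query mem[0x10]=0x5d, mem[0x0e]=0xcd, mem[0x0b]=0xc8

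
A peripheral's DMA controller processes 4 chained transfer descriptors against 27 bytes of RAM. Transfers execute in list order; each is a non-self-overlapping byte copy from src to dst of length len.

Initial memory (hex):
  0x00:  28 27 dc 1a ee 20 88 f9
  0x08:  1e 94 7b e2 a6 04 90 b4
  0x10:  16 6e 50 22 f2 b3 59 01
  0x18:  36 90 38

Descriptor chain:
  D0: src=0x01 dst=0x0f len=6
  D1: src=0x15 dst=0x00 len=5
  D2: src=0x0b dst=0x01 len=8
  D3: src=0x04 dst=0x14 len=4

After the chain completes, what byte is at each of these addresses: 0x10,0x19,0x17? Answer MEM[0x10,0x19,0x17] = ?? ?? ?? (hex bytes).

MEM[0x10,0x19,0x17] = dc 90 1a

#0 dst[0x0f+6] := {0x27,0xdc,0x1a,0xee,0x20,0x88}
#1 dst[0x00+5] := {0xb3,0x59,0x01,0x36,0x90}
#2 dst[0x01+8] := {0xe2,0xa6,0x04,0x90,0x27,0xdc,0x1a,0xee}
#3 dst[0x14+4] := {0x90,0x27,0xdc,0x1a}
query mem[0x10]=0xdc, mem[0x19]=0x90, mem[0x17]=0x1a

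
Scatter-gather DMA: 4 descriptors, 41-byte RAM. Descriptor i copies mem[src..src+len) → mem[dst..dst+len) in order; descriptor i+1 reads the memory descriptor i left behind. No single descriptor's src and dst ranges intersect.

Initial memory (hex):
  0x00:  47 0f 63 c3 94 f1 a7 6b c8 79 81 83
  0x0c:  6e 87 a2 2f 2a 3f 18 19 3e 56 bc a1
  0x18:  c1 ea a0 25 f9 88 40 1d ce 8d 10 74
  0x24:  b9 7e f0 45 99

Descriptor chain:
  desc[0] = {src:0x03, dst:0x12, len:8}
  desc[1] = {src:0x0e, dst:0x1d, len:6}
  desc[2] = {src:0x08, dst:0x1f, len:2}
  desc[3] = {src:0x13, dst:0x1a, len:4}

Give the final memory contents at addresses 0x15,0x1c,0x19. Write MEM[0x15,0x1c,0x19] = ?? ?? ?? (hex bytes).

MEM[0x15,0x1c,0x19] = a7 a7 81

  after D0: wrote 8B at 0x12 = c394f1a76bc87981
  after D1: wrote 6B at 0x1d = a22f2a3fc394
  after D2: wrote 2B at 0x1f = c879
  after D3: wrote 4B at 0x1a = 94f1a76b
query mem[0x15]=0xa7, mem[0x1c]=0xa7, mem[0x19]=0x81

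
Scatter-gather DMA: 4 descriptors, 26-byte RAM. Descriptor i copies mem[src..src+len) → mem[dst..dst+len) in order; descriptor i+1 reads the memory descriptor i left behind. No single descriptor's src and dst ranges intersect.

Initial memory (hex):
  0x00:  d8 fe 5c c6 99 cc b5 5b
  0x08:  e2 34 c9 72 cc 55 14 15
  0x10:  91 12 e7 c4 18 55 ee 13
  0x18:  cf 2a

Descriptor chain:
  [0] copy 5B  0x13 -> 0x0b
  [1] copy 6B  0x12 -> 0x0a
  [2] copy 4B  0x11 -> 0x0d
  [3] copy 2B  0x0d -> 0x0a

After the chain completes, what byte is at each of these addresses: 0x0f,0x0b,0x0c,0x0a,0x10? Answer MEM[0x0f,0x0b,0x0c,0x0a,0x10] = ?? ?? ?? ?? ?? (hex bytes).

MEM[0x0f,0x0b,0x0c,0x0a,0x10] = c4 e7 18 12 18

  after D0: wrote 5B at 0x0b = c41855ee13
  after D1: wrote 6B at 0x0a = e7c41855ee13
  after D2: wrote 4B at 0x0d = 12e7c418
  after D3: wrote 2B at 0x0a = 12e7
query mem[0x0f]=0xc4, mem[0x0b]=0xe7, mem[0x0c]=0x18, mem[0x0a]=0x12, mem[0x10]=0x18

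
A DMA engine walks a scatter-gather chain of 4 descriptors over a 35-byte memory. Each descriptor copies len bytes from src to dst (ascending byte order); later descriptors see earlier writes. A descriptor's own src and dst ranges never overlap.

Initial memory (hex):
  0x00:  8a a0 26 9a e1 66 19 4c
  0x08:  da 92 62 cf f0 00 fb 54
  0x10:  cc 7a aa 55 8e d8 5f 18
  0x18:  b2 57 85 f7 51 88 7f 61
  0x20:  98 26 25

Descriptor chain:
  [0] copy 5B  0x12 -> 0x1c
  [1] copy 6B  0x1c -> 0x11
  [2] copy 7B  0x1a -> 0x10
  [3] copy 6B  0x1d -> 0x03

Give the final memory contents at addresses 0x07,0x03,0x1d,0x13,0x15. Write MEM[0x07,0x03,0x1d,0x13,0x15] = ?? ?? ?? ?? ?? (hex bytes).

MEM[0x07,0x03,0x1d,0x13,0x15] = 26 55 55 55 d8

#0 dst[0x1c+5] := {0xaa,0x55,0x8e,0xd8,0x5f}
#1 dst[0x11+6] := {0xaa,0x55,0x8e,0xd8,0x5f,0x26}
#2 dst[0x10+7] := {0x85,0xf7,0xaa,0x55,0x8e,0xd8,0x5f}
#3 dst[0x03+6] := {0x55,0x8e,0xd8,0x5f,0x26,0x25}
query mem[0x07]=0x26, mem[0x03]=0x55, mem[0x1d]=0x55, mem[0x13]=0x55, mem[0x15]=0xd8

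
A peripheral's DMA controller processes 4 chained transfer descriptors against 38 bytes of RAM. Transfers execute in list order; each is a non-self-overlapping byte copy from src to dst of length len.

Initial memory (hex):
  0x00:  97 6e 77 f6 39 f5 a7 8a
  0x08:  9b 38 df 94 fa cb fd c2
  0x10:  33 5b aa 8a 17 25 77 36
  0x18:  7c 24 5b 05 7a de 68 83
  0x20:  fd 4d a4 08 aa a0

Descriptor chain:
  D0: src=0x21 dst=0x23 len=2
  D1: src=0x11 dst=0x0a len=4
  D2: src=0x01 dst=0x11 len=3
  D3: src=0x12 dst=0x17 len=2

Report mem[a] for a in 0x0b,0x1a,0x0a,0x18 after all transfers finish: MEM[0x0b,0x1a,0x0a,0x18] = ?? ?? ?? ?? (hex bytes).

MEM[0x0b,0x1a,0x0a,0x18] = aa 5b 5b f6

D0: mem[0x23..0x24] <- [4d a4]
D1: mem[0x0a..0x0d] <- [5b aa 8a 17]
D2: mem[0x11..0x13] <- [6e 77 f6]
D3: mem[0x17..0x18] <- [77 f6]
query mem[0x0b]=0xaa, mem[0x1a]=0x5b, mem[0x0a]=0x5b, mem[0x18]=0xf6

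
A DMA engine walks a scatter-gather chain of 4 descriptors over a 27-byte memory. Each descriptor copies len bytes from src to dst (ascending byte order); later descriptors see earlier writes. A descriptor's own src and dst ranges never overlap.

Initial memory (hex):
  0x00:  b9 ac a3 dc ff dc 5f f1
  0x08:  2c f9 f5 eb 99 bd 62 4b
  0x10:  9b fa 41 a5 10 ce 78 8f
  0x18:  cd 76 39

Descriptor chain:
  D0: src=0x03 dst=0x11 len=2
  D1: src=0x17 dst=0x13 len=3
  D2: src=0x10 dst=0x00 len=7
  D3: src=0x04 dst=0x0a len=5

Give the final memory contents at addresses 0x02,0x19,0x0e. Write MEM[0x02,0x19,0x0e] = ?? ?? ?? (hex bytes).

MEM[0x02,0x19,0x0e] = ff 76 2c

[0] 0x03->0x11 len=2 : dc ff
[1] 0x17->0x13 len=3 : 8f cd 76
[2] 0x10->0x00 len=7 : 9b dc ff 8f cd 76 78
[3] 0x04->0x0a len=5 : cd 76 78 f1 2c
query mem[0x02]=0xff, mem[0x19]=0x76, mem[0x0e]=0x2c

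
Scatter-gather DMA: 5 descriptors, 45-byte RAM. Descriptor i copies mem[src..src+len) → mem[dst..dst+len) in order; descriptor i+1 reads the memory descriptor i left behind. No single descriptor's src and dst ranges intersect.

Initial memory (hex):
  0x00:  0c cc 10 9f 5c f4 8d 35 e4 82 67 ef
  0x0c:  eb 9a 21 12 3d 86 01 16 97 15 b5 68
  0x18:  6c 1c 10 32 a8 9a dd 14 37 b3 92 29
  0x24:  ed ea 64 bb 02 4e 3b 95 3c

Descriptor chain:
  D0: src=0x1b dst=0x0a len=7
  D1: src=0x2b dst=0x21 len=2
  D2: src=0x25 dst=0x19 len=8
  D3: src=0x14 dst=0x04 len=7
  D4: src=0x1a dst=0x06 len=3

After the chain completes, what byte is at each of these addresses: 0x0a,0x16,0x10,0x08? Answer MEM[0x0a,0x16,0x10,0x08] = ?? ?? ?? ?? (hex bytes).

MEM[0x0a,0x16,0x10,0x08] = 64 b5 b3 02

D0: mem[0x0a..0x10] <- [32 a8 9a dd 14 37 b3]
D1: mem[0x21..0x22] <- [95 3c]
D2: mem[0x19..0x20] <- [ea 64 bb 02 4e 3b 95 3c]
D3: mem[0x04..0x0a] <- [97 15 b5 68 6c ea 64]
D4: mem[0x06..0x08] <- [64 bb 02]
query mem[0x0a]=0x64, mem[0x16]=0xb5, mem[0x10]=0xb3, mem[0x08]=0x02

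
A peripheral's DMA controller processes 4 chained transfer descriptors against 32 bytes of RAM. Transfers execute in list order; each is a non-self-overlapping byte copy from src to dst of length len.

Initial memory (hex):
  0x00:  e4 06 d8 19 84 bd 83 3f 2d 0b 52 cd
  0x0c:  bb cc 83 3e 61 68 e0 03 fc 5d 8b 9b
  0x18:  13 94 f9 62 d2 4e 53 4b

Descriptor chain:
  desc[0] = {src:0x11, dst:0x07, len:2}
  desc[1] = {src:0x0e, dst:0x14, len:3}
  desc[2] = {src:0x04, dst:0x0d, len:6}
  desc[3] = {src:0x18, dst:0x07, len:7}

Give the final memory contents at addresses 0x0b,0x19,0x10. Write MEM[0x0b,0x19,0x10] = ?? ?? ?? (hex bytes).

MEM[0x0b,0x19,0x10] = d2 94 68

[0] 0x11->0x07 len=2 : 68 e0
[1] 0x0e->0x14 len=3 : 83 3e 61
[2] 0x04->0x0d len=6 : 84 bd 83 68 e0 0b
[3] 0x18->0x07 len=7 : 13 94 f9 62 d2 4e 53
query mem[0x0b]=0xd2, mem[0x19]=0x94, mem[0x10]=0x68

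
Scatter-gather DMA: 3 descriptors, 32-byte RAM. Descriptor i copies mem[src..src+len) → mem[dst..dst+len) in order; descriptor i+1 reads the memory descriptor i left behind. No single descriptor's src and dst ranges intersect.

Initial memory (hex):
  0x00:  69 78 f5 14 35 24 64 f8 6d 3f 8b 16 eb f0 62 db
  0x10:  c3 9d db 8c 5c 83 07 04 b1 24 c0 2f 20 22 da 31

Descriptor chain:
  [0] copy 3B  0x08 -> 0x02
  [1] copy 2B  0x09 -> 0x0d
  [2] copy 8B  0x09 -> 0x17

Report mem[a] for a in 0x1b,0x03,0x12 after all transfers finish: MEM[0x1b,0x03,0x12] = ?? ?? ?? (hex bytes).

  after D0: wrote 3B at 0x02 = 6d3f8b
  after D1: wrote 2B at 0x0d = 3f8b
  after D2: wrote 8B at 0x17 = 3f8b16eb3f8bdbc3
query mem[0x1b]=0x3f, mem[0x03]=0x3f, mem[0x12]=0xdb

MEM[0x1b,0x03,0x12] = 3f 3f db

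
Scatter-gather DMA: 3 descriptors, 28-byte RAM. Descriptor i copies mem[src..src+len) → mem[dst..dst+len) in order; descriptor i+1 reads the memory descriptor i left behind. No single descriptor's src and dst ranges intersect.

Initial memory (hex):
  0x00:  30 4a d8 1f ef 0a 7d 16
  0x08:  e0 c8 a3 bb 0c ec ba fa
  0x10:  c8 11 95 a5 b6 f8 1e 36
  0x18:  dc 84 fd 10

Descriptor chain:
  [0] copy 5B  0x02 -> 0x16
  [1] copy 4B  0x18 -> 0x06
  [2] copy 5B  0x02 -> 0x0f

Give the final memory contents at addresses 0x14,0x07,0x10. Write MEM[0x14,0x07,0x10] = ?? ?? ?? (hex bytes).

MEM[0x14,0x07,0x10] = b6 0a 1f

  after D0: wrote 5B at 0x16 = d81fef0a7d
  after D1: wrote 4B at 0x06 = ef0a7d10
  after D2: wrote 5B at 0x0f = d81fef0aef
query mem[0x14]=0xb6, mem[0x07]=0x0a, mem[0x10]=0x1f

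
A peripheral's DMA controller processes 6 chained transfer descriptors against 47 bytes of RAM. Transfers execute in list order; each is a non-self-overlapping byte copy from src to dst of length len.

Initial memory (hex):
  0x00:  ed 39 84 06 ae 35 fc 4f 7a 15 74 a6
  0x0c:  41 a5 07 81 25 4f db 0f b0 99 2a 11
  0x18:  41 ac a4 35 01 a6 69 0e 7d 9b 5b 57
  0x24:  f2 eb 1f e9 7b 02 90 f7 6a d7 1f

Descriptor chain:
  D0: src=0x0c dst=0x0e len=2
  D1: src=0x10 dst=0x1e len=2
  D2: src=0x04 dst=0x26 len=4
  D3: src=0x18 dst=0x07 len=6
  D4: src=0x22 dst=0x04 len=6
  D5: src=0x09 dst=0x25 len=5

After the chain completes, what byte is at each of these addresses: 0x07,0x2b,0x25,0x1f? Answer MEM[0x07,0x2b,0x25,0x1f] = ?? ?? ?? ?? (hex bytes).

MEM[0x07,0x2b,0x25,0x1f] = eb f7 35 4f

  after D0: wrote 2B at 0x0e = 41a5
  after D1: wrote 2B at 0x1e = 254f
  after D2: wrote 4B at 0x26 = ae35fc4f
  after D3: wrote 6B at 0x07 = 41aca43501a6
  after D4: wrote 6B at 0x04 = 5b57f2ebae35
  after D5: wrote 5B at 0x25 = 353501a6a5
query mem[0x07]=0xeb, mem[0x2b]=0xf7, mem[0x25]=0x35, mem[0x1f]=0x4f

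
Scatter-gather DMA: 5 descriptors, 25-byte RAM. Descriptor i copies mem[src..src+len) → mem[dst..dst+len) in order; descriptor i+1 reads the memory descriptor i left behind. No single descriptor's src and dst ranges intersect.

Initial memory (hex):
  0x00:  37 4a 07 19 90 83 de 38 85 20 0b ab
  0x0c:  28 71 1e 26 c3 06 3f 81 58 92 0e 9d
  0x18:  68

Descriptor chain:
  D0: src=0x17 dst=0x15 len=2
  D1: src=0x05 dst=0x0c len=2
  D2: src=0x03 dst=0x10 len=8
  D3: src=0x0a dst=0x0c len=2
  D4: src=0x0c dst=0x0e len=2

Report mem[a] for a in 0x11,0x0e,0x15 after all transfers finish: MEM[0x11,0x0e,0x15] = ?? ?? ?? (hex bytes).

MEM[0x11,0x0e,0x15] = 90 0b 85

[0] 0x17->0x15 len=2 : 9d 68
[1] 0x05->0x0c len=2 : 83 de
[2] 0x03->0x10 len=8 : 19 90 83 de 38 85 20 0b
[3] 0x0a->0x0c len=2 : 0b ab
[4] 0x0c->0x0e len=2 : 0b ab
query mem[0x11]=0x90, mem[0x0e]=0x0b, mem[0x15]=0x85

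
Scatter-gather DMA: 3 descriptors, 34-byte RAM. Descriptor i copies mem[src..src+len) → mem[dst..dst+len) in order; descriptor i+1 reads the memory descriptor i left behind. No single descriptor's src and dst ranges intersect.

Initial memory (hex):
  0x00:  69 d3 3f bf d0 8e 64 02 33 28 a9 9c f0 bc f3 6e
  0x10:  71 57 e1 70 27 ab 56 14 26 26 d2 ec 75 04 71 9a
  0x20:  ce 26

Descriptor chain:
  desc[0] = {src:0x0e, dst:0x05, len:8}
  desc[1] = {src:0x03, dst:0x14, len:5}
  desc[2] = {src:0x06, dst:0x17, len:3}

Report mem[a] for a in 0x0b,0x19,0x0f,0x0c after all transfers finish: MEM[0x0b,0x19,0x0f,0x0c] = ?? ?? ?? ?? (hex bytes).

[0] 0x0e->0x05 len=8 : f3 6e 71 57 e1 70 27 ab
[1] 0x03->0x14 len=5 : bf d0 f3 6e 71
[2] 0x06->0x17 len=3 : 6e 71 57
query mem[0x0b]=0x27, mem[0x19]=0x57, mem[0x0f]=0x6e, mem[0x0c]=0xab

MEM[0x0b,0x19,0x0f,0x0c] = 27 57 6e ab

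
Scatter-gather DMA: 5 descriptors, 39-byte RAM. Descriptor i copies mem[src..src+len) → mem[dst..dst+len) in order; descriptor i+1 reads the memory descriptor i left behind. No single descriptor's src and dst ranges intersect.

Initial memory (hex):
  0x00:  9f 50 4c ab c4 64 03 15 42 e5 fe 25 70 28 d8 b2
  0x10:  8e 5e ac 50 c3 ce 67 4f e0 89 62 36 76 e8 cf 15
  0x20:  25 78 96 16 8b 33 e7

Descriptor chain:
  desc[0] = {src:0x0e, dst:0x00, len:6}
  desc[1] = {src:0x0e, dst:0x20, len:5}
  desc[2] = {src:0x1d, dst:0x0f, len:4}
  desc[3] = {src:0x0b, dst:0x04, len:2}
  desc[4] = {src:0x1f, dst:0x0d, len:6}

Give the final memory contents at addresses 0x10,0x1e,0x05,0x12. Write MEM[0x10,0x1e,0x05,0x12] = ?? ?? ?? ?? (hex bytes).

MEM[0x10,0x1e,0x05,0x12] = 8e cf 70 ac

  after D0: wrote 6B at 0x00 = d8b28e5eac50
  after D1: wrote 5B at 0x20 = d8b28e5eac
  after D2: wrote 4B at 0x0f = e8cf15d8
  after D3: wrote 2B at 0x04 = 2570
  after D4: wrote 6B at 0x0d = 15d8b28e5eac
query mem[0x10]=0x8e, mem[0x1e]=0xcf, mem[0x05]=0x70, mem[0x12]=0xac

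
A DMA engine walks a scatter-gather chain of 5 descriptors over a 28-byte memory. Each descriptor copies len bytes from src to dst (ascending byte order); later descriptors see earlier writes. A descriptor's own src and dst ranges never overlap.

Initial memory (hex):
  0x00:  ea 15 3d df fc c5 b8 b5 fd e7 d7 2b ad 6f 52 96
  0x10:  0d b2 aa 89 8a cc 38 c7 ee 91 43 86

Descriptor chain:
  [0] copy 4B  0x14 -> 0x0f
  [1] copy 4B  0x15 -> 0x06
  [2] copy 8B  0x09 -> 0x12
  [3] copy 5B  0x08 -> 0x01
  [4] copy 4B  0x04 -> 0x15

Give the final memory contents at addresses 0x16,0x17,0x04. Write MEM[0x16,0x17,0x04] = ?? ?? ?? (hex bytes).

D0: mem[0x0f..0x12] <- [8a cc 38 c7]
D1: mem[0x06..0x09] <- [cc 38 c7 ee]
D2: mem[0x12..0x19] <- [ee d7 2b ad 6f 52 8a cc]
D3: mem[0x01..0x05] <- [c7 ee d7 2b ad]
D4: mem[0x15..0x18] <- [2b ad cc 38]
query mem[0x16]=0xad, mem[0x17]=0xcc, mem[0x04]=0x2b

MEM[0x16,0x17,0x04] = ad cc 2b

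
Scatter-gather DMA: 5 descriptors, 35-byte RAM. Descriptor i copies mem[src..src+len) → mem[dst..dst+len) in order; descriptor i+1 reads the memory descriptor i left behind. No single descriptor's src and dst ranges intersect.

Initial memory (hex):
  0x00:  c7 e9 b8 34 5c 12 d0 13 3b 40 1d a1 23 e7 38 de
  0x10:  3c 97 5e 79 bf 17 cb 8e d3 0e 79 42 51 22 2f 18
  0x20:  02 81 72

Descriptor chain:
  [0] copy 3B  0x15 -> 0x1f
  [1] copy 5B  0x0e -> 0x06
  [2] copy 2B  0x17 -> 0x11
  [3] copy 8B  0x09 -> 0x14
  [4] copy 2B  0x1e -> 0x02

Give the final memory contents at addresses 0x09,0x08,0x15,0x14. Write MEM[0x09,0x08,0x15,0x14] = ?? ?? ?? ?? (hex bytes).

MEM[0x09,0x08,0x15,0x14] = 97 3c 5e 97

[0] 0x15->0x1f len=3 : 17 cb 8e
[1] 0x0e->0x06 len=5 : 38 de 3c 97 5e
[2] 0x17->0x11 len=2 : 8e d3
[3] 0x09->0x14 len=8 : 97 5e a1 23 e7 38 de 3c
[4] 0x1e->0x02 len=2 : 2f 17
query mem[0x09]=0x97, mem[0x08]=0x3c, mem[0x15]=0x5e, mem[0x14]=0x97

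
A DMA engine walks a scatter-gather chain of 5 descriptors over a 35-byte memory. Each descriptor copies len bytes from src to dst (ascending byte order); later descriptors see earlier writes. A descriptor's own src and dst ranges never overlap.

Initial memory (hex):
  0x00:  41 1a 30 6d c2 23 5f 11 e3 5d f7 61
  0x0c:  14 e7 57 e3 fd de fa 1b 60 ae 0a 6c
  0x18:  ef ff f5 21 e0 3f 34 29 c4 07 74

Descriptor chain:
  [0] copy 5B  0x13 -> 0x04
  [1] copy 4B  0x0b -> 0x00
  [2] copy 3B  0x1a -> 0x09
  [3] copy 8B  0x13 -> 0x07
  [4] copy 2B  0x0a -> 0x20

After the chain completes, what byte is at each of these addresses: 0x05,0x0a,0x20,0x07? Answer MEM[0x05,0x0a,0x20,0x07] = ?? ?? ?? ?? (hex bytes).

  after D0: wrote 5B at 0x04 = 1b60ae0a6c
  after D1: wrote 4B at 0x00 = 6114e757
  after D2: wrote 3B at 0x09 = f521e0
  after D3: wrote 8B at 0x07 = 1b60ae0a6ceffff5
  after D4: wrote 2B at 0x20 = 0a6c
query mem[0x05]=0x60, mem[0x0a]=0x0a, mem[0x20]=0x0a, mem[0x07]=0x1b

MEM[0x05,0x0a,0x20,0x07] = 60 0a 0a 1b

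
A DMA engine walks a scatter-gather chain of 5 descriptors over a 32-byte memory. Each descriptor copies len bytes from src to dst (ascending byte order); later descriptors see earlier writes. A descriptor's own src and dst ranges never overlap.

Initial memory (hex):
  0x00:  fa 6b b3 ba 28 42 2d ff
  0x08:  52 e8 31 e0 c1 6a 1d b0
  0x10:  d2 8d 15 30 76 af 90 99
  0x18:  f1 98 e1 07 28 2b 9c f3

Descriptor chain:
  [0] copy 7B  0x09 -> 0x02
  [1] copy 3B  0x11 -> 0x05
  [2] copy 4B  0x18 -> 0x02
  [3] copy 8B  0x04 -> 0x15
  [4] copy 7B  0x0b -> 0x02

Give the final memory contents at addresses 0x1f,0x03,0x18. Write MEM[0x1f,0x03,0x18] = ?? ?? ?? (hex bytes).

MEM[0x1f,0x03,0x18] = f3 c1 30

D0: mem[0x02..0x08] <- [e8 31 e0 c1 6a 1d b0]
D1: mem[0x05..0x07] <- [8d 15 30]
D2: mem[0x02..0x05] <- [f1 98 e1 07]
D3: mem[0x15..0x1c] <- [e1 07 15 30 b0 e8 31 e0]
D4: mem[0x02..0x08] <- [e0 c1 6a 1d b0 d2 8d]
query mem[0x1f]=0xf3, mem[0x03]=0xc1, mem[0x18]=0x30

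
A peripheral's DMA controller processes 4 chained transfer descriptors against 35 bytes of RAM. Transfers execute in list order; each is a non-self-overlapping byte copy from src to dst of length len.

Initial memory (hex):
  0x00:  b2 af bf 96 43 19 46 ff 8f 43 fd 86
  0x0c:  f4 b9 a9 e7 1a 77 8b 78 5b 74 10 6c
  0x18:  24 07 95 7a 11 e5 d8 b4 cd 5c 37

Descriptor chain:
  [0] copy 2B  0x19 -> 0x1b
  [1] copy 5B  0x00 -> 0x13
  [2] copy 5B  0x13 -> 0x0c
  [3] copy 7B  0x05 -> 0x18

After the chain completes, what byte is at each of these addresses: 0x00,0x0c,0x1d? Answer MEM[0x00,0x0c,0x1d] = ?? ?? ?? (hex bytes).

MEM[0x00,0x0c,0x1d] = b2 b2 fd

D0: mem[0x1b..0x1c] <- [07 95]
D1: mem[0x13..0x17] <- [b2 af bf 96 43]
D2: mem[0x0c..0x10] <- [b2 af bf 96 43]
D3: mem[0x18..0x1e] <- [19 46 ff 8f 43 fd 86]
query mem[0x00]=0xb2, mem[0x0c]=0xb2, mem[0x1d]=0xfd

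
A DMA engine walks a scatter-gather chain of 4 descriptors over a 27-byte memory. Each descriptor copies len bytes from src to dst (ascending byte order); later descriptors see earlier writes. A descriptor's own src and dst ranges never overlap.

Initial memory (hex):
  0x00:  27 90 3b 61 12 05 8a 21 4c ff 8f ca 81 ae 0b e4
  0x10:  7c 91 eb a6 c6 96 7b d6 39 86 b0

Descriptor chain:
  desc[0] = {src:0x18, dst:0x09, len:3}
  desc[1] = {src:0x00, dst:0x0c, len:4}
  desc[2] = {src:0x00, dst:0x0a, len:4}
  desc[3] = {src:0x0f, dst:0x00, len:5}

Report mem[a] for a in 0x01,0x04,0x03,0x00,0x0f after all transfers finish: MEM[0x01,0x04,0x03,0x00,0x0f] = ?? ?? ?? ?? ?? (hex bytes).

  after D0: wrote 3B at 0x09 = 3986b0
  after D1: wrote 4B at 0x0c = 27903b61
  after D2: wrote 4B at 0x0a = 27903b61
  after D3: wrote 5B at 0x00 = 617c91eba6
query mem[0x01]=0x7c, mem[0x04]=0xa6, mem[0x03]=0xeb, mem[0x00]=0x61, mem[0x0f]=0x61

MEM[0x01,0x04,0x03,0x00,0x0f] = 7c a6 eb 61 61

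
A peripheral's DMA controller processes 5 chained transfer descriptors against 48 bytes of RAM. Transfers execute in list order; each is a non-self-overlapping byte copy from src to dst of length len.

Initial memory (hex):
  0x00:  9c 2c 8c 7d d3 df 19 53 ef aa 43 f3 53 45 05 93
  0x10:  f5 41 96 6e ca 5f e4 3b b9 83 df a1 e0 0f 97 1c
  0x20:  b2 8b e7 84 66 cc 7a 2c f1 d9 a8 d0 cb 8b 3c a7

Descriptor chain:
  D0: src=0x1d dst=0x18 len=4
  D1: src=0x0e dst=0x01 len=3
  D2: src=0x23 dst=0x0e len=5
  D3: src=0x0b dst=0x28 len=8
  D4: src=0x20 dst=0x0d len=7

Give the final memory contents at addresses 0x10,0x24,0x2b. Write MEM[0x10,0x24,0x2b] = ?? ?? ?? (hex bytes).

#0 dst[0x18+4] := {0x0f,0x97,0x1c,0xb2}
#1 dst[0x01+3] := {0x05,0x93,0xf5}
#2 dst[0x0e+5] := {0x84,0x66,0xcc,0x7a,0x2c}
#3 dst[0x28+8] := {0xf3,0x53,0x45,0x84,0x66,0xcc,0x7a,0x2c}
#4 dst[0x0d+7] := {0xb2,0x8b,0xe7,0x84,0x66,0xcc,0x7a}
query mem[0x10]=0x84, mem[0x24]=0x66, mem[0x2b]=0x84

MEM[0x10,0x24,0x2b] = 84 66 84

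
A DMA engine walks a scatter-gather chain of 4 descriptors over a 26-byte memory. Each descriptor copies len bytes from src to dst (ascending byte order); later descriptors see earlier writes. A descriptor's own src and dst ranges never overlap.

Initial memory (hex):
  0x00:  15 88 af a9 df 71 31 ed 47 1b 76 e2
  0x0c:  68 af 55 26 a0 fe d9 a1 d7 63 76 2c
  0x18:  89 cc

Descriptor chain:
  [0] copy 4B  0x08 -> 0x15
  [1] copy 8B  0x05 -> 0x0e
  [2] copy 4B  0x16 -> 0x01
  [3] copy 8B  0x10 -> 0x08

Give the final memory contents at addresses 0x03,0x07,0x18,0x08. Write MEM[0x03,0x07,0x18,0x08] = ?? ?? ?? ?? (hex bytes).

[0] 0x08->0x15 len=4 : 47 1b 76 e2
[1] 0x05->0x0e len=8 : 71 31 ed 47 1b 76 e2 68
[2] 0x16->0x01 len=4 : 1b 76 e2 cc
[3] 0x10->0x08 len=8 : ed 47 1b 76 e2 68 1b 76
query mem[0x03]=0xe2, mem[0x07]=0xed, mem[0x18]=0xe2, mem[0x08]=0xed

MEM[0x03,0x07,0x18,0x08] = e2 ed e2 ed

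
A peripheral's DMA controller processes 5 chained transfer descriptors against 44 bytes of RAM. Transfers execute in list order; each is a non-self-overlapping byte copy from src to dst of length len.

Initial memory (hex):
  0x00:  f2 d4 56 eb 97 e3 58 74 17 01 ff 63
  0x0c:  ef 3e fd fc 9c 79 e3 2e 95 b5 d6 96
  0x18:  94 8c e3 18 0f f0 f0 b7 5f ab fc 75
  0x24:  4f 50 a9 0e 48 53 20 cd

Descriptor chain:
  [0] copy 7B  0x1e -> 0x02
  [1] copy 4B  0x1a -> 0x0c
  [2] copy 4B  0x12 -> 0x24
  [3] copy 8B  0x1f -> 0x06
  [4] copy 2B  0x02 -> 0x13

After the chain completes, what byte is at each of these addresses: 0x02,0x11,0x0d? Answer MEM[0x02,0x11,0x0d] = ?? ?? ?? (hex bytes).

MEM[0x02,0x11,0x0d] = f0 79 95

#0 dst[0x02+7] := {0xf0,0xb7,0x5f,0xab,0xfc,0x75,0x4f}
#1 dst[0x0c+4] := {0xe3,0x18,0x0f,0xf0}
#2 dst[0x24+4] := {0xe3,0x2e,0x95,0xb5}
#3 dst[0x06+8] := {0xb7,0x5f,0xab,0xfc,0x75,0xe3,0x2e,0x95}
#4 dst[0x13+2] := {0xf0,0xb7}
query mem[0x02]=0xf0, mem[0x11]=0x79, mem[0x0d]=0x95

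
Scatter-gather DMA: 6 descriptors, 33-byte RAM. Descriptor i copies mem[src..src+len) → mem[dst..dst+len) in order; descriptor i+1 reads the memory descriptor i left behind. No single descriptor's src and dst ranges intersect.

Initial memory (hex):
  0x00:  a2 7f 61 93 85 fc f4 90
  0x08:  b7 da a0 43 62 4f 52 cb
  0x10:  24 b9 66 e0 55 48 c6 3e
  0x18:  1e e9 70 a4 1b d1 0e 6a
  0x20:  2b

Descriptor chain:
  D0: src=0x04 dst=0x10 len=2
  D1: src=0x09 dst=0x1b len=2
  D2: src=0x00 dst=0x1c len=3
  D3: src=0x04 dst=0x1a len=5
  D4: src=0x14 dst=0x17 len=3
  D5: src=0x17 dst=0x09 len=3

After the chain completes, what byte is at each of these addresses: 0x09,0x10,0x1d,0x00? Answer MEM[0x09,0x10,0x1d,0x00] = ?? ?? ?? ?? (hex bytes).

MEM[0x09,0x10,0x1d,0x00] = 55 85 90 a2

#0 dst[0x10+2] := {0x85,0xfc}
#1 dst[0x1b+2] := {0xda,0xa0}
#2 dst[0x1c+3] := {0xa2,0x7f,0x61}
#3 dst[0x1a+5] := {0x85,0xfc,0xf4,0x90,0xb7}
#4 dst[0x17+3] := {0x55,0x48,0xc6}
#5 dst[0x09+3] := {0x55,0x48,0xc6}
query mem[0x09]=0x55, mem[0x10]=0x85, mem[0x1d]=0x90, mem[0x00]=0xa2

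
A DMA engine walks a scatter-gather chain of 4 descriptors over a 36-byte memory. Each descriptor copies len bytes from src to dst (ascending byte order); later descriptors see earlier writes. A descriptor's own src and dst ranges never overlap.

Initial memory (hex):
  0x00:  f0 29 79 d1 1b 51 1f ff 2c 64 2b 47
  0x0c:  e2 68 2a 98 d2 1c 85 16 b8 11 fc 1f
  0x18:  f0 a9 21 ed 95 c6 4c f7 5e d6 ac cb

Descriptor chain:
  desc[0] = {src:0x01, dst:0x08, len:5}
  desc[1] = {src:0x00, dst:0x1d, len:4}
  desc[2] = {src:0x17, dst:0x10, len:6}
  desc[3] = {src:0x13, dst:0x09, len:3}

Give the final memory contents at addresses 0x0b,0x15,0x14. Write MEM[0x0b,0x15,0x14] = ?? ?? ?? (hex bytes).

MEM[0x0b,0x15,0x14] = 95 95 ed

[0] 0x01->0x08 len=5 : 29 79 d1 1b 51
[1] 0x00->0x1d len=4 : f0 29 79 d1
[2] 0x17->0x10 len=6 : 1f f0 a9 21 ed 95
[3] 0x13->0x09 len=3 : 21 ed 95
query mem[0x0b]=0x95, mem[0x15]=0x95, mem[0x14]=0xed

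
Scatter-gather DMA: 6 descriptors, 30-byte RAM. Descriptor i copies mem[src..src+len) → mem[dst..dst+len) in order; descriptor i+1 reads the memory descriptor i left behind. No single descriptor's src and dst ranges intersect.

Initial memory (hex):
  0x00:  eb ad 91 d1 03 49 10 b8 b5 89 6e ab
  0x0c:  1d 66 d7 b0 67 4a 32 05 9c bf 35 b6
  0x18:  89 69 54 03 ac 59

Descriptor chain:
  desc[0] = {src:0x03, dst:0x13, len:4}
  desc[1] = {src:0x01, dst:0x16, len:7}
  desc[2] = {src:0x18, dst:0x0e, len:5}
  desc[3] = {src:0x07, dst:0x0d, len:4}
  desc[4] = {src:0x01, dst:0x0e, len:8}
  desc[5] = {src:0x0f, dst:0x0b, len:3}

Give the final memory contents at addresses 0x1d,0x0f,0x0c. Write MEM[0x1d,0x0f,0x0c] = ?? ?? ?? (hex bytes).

[0] 0x03->0x13 len=4 : d1 03 49 10
[1] 0x01->0x16 len=7 : ad 91 d1 03 49 10 b8
[2] 0x18->0x0e len=5 : d1 03 49 10 b8
[3] 0x07->0x0d len=4 : b8 b5 89 6e
[4] 0x01->0x0e len=8 : ad 91 d1 03 49 10 b8 b5
[5] 0x0f->0x0b len=3 : 91 d1 03
query mem[0x1d]=0x59, mem[0x0f]=0x91, mem[0x0c]=0xd1

MEM[0x1d,0x0f,0x0c] = 59 91 d1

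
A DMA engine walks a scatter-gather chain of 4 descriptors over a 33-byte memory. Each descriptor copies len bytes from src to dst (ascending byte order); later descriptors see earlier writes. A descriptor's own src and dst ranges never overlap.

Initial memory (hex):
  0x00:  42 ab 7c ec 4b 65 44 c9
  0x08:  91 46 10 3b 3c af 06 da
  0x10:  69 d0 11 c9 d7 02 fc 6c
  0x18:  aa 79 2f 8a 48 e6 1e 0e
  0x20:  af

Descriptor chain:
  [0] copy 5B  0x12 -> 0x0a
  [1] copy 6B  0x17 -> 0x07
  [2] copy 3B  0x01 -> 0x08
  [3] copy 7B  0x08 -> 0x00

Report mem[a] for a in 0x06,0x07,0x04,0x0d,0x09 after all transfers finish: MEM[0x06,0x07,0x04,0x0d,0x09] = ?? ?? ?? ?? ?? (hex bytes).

D0: mem[0x0a..0x0e] <- [11 c9 d7 02 fc]
D1: mem[0x07..0x0c] <- [6c aa 79 2f 8a 48]
D2: mem[0x08..0x0a] <- [ab 7c ec]
D3: mem[0x00..0x06] <- [ab 7c ec 8a 48 02 fc]
query mem[0x06]=0xfc, mem[0x07]=0x6c, mem[0x04]=0x48, mem[0x0d]=0x02, mem[0x09]=0x7c

MEM[0x06,0x07,0x04,0x0d,0x09] = fc 6c 48 02 7c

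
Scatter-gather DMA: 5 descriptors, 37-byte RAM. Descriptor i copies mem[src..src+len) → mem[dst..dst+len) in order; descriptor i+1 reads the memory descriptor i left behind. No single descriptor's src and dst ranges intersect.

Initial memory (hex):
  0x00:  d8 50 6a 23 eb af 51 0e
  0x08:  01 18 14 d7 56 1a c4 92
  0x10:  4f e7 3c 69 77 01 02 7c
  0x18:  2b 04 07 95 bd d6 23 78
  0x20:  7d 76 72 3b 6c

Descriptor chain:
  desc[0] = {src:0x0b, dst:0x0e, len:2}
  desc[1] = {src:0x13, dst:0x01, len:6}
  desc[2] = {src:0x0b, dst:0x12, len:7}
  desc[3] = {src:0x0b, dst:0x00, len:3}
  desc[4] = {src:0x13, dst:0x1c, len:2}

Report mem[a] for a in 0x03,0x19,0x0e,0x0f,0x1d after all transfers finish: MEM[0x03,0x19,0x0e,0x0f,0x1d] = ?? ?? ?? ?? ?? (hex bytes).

MEM[0x03,0x19,0x0e,0x0f,0x1d] = 01 04 d7 56 1a

D0: mem[0x0e..0x0f] <- [d7 56]
D1: mem[0x01..0x06] <- [69 77 01 02 7c 2b]
D2: mem[0x12..0x18] <- [d7 56 1a d7 56 4f e7]
D3: mem[0x00..0x02] <- [d7 56 1a]
D4: mem[0x1c..0x1d] <- [56 1a]
query mem[0x03]=0x01, mem[0x19]=0x04, mem[0x0e]=0xd7, mem[0x0f]=0x56, mem[0x1d]=0x1a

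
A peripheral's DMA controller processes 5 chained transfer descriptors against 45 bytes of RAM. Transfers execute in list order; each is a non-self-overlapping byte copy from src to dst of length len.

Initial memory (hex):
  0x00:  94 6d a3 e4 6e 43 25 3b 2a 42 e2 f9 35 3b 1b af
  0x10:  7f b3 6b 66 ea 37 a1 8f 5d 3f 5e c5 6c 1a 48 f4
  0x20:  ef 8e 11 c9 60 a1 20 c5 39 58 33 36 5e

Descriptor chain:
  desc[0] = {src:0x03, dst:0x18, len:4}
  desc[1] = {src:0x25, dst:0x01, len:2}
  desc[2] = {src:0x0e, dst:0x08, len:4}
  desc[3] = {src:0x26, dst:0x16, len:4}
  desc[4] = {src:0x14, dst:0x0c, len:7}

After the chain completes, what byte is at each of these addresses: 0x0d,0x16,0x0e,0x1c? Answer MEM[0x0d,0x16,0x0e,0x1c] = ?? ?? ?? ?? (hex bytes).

D0: mem[0x18..0x1b] <- [e4 6e 43 25]
D1: mem[0x01..0x02] <- [a1 20]
D2: mem[0x08..0x0b] <- [1b af 7f b3]
D3: mem[0x16..0x19] <- [20 c5 39 58]
D4: mem[0x0c..0x12] <- [ea 37 20 c5 39 58 43]
query mem[0x0d]=0x37, mem[0x16]=0x20, mem[0x0e]=0x20, mem[0x1c]=0x6c

MEM[0x0d,0x16,0x0e,0x1c] = 37 20 20 6c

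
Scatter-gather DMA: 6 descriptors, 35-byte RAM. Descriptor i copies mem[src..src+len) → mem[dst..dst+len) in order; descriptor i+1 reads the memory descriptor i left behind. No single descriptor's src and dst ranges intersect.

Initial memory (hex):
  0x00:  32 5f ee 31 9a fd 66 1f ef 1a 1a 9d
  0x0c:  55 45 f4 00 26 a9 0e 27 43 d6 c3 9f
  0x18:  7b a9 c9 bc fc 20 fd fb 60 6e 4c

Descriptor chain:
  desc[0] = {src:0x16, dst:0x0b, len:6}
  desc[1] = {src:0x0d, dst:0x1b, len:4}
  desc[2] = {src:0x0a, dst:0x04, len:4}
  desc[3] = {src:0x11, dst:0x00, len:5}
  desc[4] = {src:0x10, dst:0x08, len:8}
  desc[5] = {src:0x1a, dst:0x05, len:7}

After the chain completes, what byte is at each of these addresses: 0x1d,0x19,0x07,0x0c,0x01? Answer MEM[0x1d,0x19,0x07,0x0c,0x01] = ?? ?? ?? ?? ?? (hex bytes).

MEM[0x1d,0x19,0x07,0x0c,0x01] = c9 a9 a9 43 0e

#0 dst[0x0b+6] := {0xc3,0x9f,0x7b,0xa9,0xc9,0xbc}
#1 dst[0x1b+4] := {0x7b,0xa9,0xc9,0xbc}
#2 dst[0x04+4] := {0x1a,0xc3,0x9f,0x7b}
#3 dst[0x00+5] := {0xa9,0x0e,0x27,0x43,0xd6}
#4 dst[0x08+8] := {0xbc,0xa9,0x0e,0x27,0x43,0xd6,0xc3,0x9f}
#5 dst[0x05+7] := {0xc9,0x7b,0xa9,0xc9,0xbc,0xfb,0x60}
query mem[0x1d]=0xc9, mem[0x19]=0xa9, mem[0x07]=0xa9, mem[0x0c]=0x43, mem[0x01]=0x0e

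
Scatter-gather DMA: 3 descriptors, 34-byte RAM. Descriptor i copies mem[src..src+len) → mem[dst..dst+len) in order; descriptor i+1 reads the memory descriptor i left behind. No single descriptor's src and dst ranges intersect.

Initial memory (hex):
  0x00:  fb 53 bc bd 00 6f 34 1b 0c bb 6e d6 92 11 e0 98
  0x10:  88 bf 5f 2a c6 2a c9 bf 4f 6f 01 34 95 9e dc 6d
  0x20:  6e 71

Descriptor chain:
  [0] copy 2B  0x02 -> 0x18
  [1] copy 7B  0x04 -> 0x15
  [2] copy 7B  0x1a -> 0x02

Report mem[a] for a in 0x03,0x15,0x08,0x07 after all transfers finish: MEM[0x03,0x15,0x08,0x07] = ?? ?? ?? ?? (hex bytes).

MEM[0x03,0x15,0x08,0x07] = 6e 00 6e 6d

  after D0: wrote 2B at 0x18 = bcbd
  after D1: wrote 7B at 0x15 = 006f341b0cbb6e
  after D2: wrote 7B at 0x02 = bb6e959edc6d6e
query mem[0x03]=0x6e, mem[0x15]=0x00, mem[0x08]=0x6e, mem[0x07]=0x6d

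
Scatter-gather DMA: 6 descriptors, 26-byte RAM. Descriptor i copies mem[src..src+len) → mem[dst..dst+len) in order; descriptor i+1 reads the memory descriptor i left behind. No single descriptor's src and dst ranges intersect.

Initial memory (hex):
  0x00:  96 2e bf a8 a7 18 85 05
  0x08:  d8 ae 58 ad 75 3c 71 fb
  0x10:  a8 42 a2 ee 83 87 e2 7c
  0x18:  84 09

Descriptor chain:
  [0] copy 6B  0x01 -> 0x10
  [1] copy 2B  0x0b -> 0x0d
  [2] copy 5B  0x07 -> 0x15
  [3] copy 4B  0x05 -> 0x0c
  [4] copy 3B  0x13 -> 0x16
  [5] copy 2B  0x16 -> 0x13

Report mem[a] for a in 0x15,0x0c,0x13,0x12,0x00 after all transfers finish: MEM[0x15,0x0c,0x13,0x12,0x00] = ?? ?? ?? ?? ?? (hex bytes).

MEM[0x15,0x0c,0x13,0x12,0x00] = 05 18 a7 a8 96

[0] 0x01->0x10 len=6 : 2e bf a8 a7 18 85
[1] 0x0b->0x0d len=2 : ad 75
[2] 0x07->0x15 len=5 : 05 d8 ae 58 ad
[3] 0x05->0x0c len=4 : 18 85 05 d8
[4] 0x13->0x16 len=3 : a7 18 05
[5] 0x16->0x13 len=2 : a7 18
query mem[0x15]=0x05, mem[0x0c]=0x18, mem[0x13]=0xa7, mem[0x12]=0xa8, mem[0x00]=0x96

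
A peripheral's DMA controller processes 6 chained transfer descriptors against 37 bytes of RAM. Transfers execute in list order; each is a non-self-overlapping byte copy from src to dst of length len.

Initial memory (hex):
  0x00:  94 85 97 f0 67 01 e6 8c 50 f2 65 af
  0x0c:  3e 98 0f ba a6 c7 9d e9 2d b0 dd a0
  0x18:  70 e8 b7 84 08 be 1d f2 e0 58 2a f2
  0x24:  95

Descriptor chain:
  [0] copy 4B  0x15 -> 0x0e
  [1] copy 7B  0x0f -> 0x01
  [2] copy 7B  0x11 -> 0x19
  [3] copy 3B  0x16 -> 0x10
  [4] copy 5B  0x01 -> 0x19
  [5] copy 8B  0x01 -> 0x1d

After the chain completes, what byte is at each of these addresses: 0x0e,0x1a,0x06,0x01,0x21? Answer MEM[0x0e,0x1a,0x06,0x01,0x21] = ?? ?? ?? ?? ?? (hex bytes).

#0 dst[0x0e+4] := {0xb0,0xdd,0xa0,0x70}
#1 dst[0x01+7] := {0xdd,0xa0,0x70,0x9d,0xe9,0x2d,0xb0}
#2 dst[0x19+7] := {0x70,0x9d,0xe9,0x2d,0xb0,0xdd,0xa0}
#3 dst[0x10+3] := {0xdd,0xa0,0x70}
#4 dst[0x19+5] := {0xdd,0xa0,0x70,0x9d,0xe9}
#5 dst[0x1d+8] := {0xdd,0xa0,0x70,0x9d,0xe9,0x2d,0xb0,0x50}
query mem[0x0e]=0xb0, mem[0x1a]=0xa0, mem[0x06]=0x2d, mem[0x01]=0xdd, mem[0x21]=0xe9

MEM[0x0e,0x1a,0x06,0x01,0x21] = b0 a0 2d dd e9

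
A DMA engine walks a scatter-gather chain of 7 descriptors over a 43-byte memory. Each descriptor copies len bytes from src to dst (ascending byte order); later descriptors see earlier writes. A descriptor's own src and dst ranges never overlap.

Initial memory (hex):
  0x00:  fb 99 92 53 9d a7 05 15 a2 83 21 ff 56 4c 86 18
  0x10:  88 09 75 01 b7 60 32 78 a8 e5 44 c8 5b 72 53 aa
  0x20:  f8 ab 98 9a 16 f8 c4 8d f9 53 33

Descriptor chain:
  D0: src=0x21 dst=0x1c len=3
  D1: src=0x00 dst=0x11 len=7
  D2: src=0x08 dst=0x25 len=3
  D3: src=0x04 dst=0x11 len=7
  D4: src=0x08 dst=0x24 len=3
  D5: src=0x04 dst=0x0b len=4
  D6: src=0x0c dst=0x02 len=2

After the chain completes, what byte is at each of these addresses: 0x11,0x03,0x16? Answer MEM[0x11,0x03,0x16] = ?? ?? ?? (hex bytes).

D0: mem[0x1c..0x1e] <- [ab 98 9a]
D1: mem[0x11..0x17] <- [fb 99 92 53 9d a7 05]
D2: mem[0x25..0x27] <- [a2 83 21]
D3: mem[0x11..0x17] <- [9d a7 05 15 a2 83 21]
D4: mem[0x24..0x26] <- [a2 83 21]
D5: mem[0x0b..0x0e] <- [9d a7 05 15]
D6: mem[0x02..0x03] <- [a7 05]
query mem[0x11]=0x9d, mem[0x03]=0x05, mem[0x16]=0x83

MEM[0x11,0x03,0x16] = 9d 05 83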